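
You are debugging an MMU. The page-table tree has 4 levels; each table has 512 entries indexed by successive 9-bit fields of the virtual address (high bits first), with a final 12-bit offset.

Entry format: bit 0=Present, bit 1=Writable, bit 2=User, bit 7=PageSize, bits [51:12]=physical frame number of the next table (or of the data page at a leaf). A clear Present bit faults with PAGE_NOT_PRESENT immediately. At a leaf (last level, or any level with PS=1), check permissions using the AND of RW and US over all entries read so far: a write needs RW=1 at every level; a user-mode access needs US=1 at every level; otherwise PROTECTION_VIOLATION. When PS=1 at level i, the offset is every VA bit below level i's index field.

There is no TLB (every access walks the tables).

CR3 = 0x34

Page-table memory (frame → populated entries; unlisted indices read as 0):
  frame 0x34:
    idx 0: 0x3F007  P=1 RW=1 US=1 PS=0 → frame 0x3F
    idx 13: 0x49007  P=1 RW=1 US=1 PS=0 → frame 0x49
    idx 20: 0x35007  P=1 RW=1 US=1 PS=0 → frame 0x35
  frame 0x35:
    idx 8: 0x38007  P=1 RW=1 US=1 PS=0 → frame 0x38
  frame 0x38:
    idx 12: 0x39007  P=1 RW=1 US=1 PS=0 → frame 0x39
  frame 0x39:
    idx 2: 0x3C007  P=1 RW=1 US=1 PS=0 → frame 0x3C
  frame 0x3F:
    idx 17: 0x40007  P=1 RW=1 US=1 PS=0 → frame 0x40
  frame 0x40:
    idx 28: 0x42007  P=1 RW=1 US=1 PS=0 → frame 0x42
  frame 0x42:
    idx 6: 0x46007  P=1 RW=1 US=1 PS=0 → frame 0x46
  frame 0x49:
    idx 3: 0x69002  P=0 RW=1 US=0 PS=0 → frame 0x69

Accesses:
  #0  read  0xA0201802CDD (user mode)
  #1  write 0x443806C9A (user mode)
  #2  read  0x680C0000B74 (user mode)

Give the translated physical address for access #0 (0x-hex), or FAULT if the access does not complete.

Per-access translation:
#0 VA=0xA0201802CDD (r,user):
  L0: frame=0x34 idx=20 entry=0x35007 [P=1 RW=1 US=1 PS=0]
  L1: frame=0x35 idx=8 entry=0x38007 [P=1 RW=1 US=1 PS=0]
  L2: frame=0x38 idx=12 entry=0x39007 [P=1 RW=1 US=1 PS=0]
  L3: frame=0x39 idx=2 entry=0x3C007 [P=1 RW=1 US=1 PS=0]
  → PA=0x3CCDD  (4 entries read)
#1 VA=0x443806C9A (w,user):
  L0: frame=0x34 idx=0 entry=0x3F007 [P=1 RW=1 US=1 PS=0]
  L1: frame=0x3F idx=17 entry=0x40007 [P=1 RW=1 US=1 PS=0]
  L2: frame=0x40 idx=28 entry=0x42007 [P=1 RW=1 US=1 PS=0]
  L3: frame=0x42 idx=6 entry=0x46007 [P=1 RW=1 US=1 PS=0]
  → PA=0x46C9A  (4 entries read)
#2 VA=0x680C0000B74 (r,user):
  L0: frame=0x34 idx=13 entry=0x49007 [P=1 RW=1 US=1 PS=0]
  L1: frame=0x49 idx=3 entry=0x69002 [P=0 RW=1 US=0 PS=0]
  → PAGE_NOT_PRESENT  (2 entries read)

Access #0 PA: 0x3CCDD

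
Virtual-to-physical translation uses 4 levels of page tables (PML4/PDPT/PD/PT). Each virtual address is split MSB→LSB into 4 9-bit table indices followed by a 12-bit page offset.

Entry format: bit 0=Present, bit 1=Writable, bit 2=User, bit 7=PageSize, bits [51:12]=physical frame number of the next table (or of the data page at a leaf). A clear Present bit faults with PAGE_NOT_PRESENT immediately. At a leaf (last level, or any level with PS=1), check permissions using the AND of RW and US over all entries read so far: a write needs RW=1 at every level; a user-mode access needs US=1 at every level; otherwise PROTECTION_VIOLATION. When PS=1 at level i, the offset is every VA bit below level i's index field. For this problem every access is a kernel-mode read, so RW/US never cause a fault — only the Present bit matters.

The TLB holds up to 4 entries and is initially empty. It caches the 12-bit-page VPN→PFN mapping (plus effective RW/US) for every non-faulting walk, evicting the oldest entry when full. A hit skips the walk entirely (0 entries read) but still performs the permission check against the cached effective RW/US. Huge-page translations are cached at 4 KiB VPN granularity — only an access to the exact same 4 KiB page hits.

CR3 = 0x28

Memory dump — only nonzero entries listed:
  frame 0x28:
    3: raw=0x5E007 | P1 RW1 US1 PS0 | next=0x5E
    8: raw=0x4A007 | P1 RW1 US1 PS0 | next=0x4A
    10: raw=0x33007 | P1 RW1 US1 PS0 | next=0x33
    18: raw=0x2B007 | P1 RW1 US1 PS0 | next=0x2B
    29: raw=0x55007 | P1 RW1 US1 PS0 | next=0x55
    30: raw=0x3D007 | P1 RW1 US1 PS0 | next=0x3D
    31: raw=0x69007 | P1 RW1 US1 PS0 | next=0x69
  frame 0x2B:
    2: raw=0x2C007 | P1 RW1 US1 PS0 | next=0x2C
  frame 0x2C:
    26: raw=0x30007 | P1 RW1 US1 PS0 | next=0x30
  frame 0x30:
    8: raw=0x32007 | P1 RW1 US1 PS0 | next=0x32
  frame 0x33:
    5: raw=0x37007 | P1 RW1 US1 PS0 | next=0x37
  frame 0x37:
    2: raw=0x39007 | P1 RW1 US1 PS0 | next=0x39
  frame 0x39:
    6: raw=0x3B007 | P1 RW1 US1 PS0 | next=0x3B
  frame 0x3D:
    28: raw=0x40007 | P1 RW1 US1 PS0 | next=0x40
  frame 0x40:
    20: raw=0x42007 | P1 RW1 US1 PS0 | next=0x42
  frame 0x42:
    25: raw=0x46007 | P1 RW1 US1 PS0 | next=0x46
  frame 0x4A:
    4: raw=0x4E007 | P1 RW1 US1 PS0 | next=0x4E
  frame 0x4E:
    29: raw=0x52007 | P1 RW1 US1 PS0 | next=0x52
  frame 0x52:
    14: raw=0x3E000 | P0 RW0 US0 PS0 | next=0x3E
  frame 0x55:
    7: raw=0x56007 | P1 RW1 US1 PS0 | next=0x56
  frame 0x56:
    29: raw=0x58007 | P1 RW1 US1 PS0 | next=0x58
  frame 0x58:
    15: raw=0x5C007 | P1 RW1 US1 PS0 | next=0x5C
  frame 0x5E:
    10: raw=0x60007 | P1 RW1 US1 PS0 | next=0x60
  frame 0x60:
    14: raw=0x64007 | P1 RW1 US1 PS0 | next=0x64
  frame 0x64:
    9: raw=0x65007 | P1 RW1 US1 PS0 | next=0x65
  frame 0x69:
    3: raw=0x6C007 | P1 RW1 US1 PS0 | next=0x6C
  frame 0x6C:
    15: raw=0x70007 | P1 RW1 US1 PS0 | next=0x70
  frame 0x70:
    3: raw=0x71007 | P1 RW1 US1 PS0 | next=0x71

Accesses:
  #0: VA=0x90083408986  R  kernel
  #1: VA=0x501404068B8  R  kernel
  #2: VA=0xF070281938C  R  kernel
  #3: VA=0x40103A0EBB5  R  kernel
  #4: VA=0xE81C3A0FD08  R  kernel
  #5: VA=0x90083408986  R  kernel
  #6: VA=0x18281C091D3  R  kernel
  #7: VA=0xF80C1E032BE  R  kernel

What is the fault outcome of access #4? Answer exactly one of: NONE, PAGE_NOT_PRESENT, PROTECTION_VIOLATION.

Per-access translation:
#0 VA=0x90083408986 (r,kernel):
  L0: frame=0x28 idx=18 entry=0x2B007 [P=1 RW=1 US=1 PS=0]
  L1: frame=0x2B idx=2 entry=0x2C007 [P=1 RW=1 US=1 PS=0]
  L2: frame=0x2C idx=26 entry=0x30007 [P=1 RW=1 US=1 PS=0]
  L3: frame=0x30 idx=8 entry=0x32007 [P=1 RW=1 US=1 PS=0]
  ✓ 0x32986  — 4 lookups
#1 VA=0x501404068B8 (r,kernel):
  L0: frame=0x28 idx=10 entry=0x33007 [P=1 RW=1 US=1 PS=0]
  L1: frame=0x33 idx=5 entry=0x37007 [P=1 RW=1 US=1 PS=0]
  L2: frame=0x37 idx=2 entry=0x39007 [P=1 RW=1 US=1 PS=0]
  L3: frame=0x39 idx=6 entry=0x3B007 [P=1 RW=1 US=1 PS=0]
  ✓ 0x3B8B8  — 4 lookups
#2 VA=0xF070281938C (r,kernel):
  L0: frame=0x28 idx=30 entry=0x3D007 [P=1 RW=1 US=1 PS=0]
  L1: frame=0x3D idx=28 entry=0x40007 [P=1 RW=1 US=1 PS=0]
  L2: frame=0x40 idx=20 entry=0x42007 [P=1 RW=1 US=1 PS=0]
  L3: frame=0x42 idx=25 entry=0x46007 [P=1 RW=1 US=1 PS=0]
  ✓ 0x4638C  — 4 lookups
#3 VA=0x40103A0EBB5 (r,kernel):
  L0: frame=0x28 idx=8 entry=0x4A007 [P=1 RW=1 US=1 PS=0]
  L1: frame=0x4A idx=4 entry=0x4E007 [P=1 RW=1 US=1 PS=0]
  L2: frame=0x4E idx=29 entry=0x52007 [P=1 RW=1 US=1 PS=0]
  L3: frame=0x52 idx=14 entry=0x3E000 [P=0 RW=0 US=0 PS=0]
  ⇒ fault: PAGE_NOT_PRESENT  — 4 lookups
#4 VA=0xE81C3A0FD08 (r,kernel):
  L0: frame=0x28 idx=29 entry=0x55007 [P=1 RW=1 US=1 PS=0]
  L1: frame=0x55 idx=7 entry=0x56007 [P=1 RW=1 US=1 PS=0]
  L2: frame=0x56 idx=29 entry=0x58007 [P=1 RW=1 US=1 PS=0]
  L3: frame=0x58 idx=15 entry=0x5C007 [P=1 RW=1 US=1 PS=0]
  ✓ 0x5CD08  — 4 lookups
#5 VA=0x90083408986 (r,kernel):
  TLB hit vpn=0x90083408 → PA=0x32986
#6 VA=0x18281C091D3 (r,kernel):
  L0: frame=0x28 idx=3 entry=0x5E007 [P=1 RW=1 US=1 PS=0]
  L1: frame=0x5E idx=10 entry=0x60007 [P=1 RW=1 US=1 PS=0]
  L2: frame=0x60 idx=14 entry=0x64007 [P=1 RW=1 US=1 PS=0]
  L3: frame=0x64 idx=9 entry=0x65007 [P=1 RW=1 US=1 PS=0]
  ✓ 0x651D3  — 4 lookups
#7 VA=0xF80C1E032BE (r,kernel):
  L0: frame=0x28 idx=31 entry=0x69007 [P=1 RW=1 US=1 PS=0]
  L1: frame=0x69 idx=3 entry=0x6C007 [P=1 RW=1 US=1 PS=0]
  L2: frame=0x6C idx=15 entry=0x70007 [P=1 RW=1 US=1 PS=0]
  L3: frame=0x70 idx=3 entry=0x71007 [P=1 RW=1 US=1 PS=0]
  ✓ 0x712BE  — 4 lookups

Access #4 fault: NONE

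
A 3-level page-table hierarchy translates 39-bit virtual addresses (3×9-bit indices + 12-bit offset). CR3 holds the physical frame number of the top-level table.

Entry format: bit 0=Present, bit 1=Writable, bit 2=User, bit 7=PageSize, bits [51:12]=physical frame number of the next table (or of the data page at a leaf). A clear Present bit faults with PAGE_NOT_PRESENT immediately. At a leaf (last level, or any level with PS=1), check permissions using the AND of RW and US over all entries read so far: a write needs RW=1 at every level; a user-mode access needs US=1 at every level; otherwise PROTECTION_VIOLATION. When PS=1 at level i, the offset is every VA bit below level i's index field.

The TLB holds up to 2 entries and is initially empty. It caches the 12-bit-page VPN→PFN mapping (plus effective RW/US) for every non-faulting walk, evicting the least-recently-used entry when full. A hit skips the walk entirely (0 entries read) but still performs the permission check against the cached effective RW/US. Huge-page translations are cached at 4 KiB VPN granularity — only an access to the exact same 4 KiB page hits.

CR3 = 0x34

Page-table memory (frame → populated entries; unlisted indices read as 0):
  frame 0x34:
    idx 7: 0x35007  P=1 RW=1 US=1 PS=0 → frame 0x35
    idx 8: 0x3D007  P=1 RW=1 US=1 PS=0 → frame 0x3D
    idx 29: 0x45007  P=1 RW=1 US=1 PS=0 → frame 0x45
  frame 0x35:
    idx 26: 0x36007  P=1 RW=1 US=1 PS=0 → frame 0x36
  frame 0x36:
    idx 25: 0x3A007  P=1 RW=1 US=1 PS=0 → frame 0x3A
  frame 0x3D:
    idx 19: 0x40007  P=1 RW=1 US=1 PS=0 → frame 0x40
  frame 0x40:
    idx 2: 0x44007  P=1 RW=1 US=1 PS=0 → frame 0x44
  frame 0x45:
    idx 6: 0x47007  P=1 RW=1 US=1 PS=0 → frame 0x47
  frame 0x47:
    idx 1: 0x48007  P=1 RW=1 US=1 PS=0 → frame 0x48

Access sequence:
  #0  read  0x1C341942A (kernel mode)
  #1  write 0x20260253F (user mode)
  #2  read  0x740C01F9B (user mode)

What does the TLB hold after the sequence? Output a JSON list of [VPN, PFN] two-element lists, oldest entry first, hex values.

Trace:
#0 VA=0x1C341942A (r,kernel):
  [0] read 0x34 idx=7: raw=0x35007 flags P=1 W=1 U=1 S=0
  [1] read 0x35 idx=26: raw=0x36007 flags P=1 W=1 U=1 S=0
  [2] read 0x36 idx=25: raw=0x3A007 flags P=1 W=1 U=1 S=0
  → PA=0x3A42A  (3 entries read)
#1 VA=0x20260253F (w,user):
  [0] read 0x34 idx=8: raw=0x3D007 flags P=1 W=1 U=1 S=0
  [1] read 0x3D idx=19: raw=0x40007 flags P=1 W=1 U=1 S=0
  [2] read 0x40 idx=2: raw=0x44007 flags P=1 W=1 U=1 S=0
  → PA=0x4453F  (3 entries read)
#2 VA=0x740C01F9B (r,user):
  [0] read 0x34 idx=29: raw=0x45007 flags P=1 W=1 U=1 S=0
  [1] read 0x45 idx=6: raw=0x47007 flags P=1 W=1 U=1 S=0
  [2] read 0x47 idx=1: raw=0x48007 flags P=1 W=1 U=1 S=0
  → PA=0x48F9B  (3 entries read)

TLB: [["0x202602", "0x44"], ["0x740C01", "0x48"]]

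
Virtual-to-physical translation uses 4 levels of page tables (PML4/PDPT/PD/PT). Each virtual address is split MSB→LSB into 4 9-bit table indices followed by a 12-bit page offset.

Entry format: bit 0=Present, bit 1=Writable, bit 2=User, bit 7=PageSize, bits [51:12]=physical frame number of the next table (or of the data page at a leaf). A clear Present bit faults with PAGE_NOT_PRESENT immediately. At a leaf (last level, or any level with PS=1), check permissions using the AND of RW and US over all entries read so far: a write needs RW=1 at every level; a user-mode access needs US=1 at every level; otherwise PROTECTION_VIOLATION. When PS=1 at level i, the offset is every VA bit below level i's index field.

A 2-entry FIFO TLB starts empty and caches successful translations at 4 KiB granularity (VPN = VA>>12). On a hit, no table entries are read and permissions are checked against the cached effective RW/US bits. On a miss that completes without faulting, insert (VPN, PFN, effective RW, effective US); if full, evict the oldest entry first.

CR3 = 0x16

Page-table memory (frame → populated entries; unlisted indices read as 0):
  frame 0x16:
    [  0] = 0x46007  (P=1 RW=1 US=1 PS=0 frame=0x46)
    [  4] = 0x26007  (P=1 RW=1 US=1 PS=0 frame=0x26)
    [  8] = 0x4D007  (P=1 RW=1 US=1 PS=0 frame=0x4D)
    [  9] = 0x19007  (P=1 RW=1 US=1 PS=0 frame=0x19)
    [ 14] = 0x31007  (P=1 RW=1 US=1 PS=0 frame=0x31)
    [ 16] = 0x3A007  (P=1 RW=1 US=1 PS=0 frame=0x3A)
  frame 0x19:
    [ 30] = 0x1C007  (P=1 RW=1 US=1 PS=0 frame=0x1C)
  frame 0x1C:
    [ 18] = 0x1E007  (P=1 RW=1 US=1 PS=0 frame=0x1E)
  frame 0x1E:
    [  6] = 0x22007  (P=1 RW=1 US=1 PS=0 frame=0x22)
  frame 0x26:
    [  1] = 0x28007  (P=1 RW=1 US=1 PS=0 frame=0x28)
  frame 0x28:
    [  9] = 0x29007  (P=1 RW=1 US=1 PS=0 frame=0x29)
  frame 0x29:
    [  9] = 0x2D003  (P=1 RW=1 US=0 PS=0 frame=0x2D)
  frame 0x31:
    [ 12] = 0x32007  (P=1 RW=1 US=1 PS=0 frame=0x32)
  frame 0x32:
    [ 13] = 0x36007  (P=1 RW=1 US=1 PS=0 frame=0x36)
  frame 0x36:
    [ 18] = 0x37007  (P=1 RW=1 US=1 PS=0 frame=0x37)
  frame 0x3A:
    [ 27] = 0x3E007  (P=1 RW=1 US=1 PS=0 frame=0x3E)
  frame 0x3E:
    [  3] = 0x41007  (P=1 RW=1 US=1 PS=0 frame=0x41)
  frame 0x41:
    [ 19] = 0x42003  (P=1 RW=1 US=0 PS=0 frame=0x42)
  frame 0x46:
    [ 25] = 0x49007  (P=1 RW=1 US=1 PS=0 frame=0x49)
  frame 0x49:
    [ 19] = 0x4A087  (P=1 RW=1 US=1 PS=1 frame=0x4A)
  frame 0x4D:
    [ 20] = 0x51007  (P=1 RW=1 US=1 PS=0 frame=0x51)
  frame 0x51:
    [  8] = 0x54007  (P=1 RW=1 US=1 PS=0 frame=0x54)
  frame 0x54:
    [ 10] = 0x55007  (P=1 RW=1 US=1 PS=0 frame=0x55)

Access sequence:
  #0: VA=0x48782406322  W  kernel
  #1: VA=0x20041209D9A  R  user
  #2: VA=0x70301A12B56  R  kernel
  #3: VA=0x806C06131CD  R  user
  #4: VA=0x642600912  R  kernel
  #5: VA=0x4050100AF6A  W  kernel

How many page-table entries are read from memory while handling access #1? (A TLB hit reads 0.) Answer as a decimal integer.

Per-access translation:
#0 VA=0x48782406322 (w,kernel):
  L0 @0x16[9] → 0x19007  P=1,RW=1,US=1,PS=0
  L1 @0x19[30] → 0x1C007  P=1,RW=1,US=1,PS=0
  L2 @0x1C[18] → 0x1E007  P=1,RW=1,US=1,PS=0
  L3 @0x1E[6] → 0x22007  P=1,RW=1,US=1,PS=0
  → PA=0x22322  (4 entries read)
#1 VA=0x20041209D9A (r,user):
  L0 @0x16[4] → 0x26007  P=1,RW=1,US=1,PS=0
  L1 @0x26[1] → 0x28007  P=1,RW=1,US=1,PS=0
  L2 @0x28[9] → 0x29007  P=1,RW=1,US=1,PS=0
  L3 @0x29[9] → 0x2D003  P=1,RW=1,US=0,PS=0
  ⇒ fault: PROTECTION_VIOLATION  — 4 lookups
#2 VA=0x70301A12B56 (r,kernel):
  L0 @0x16[14] → 0x31007  P=1,RW=1,US=1,PS=0
  L1 @0x31[12] → 0x32007  P=1,RW=1,US=1,PS=0
  L2 @0x32[13] → 0x36007  P=1,RW=1,US=1,PS=0
  L3 @0x36[18] → 0x37007  P=1,RW=1,US=1,PS=0
  → PA=0x37B56  (4 entries read)
#3 VA=0x806C06131CD (r,user):
  L0 @0x16[16] → 0x3A007  P=1,RW=1,US=1,PS=0
  L1 @0x3A[27] → 0x3E007  P=1,RW=1,US=1,PS=0
  L2 @0x3E[3] → 0x41007  P=1,RW=1,US=1,PS=0
  L3 @0x41[19] → 0x42003  P=1,RW=1,US=0,PS=0
  ⇒ fault: PROTECTION_VIOLATION  — 4 lookups
#4 VA=0x642600912 (r,kernel):
  L0 @0x16[0] → 0x46007  P=1,RW=1,US=1,PS=0
  L1 @0x46[25] → 0x49007  P=1,RW=1,US=1,PS=0
  L2 @0x49[19] → 0x4A087  P=1,RW=1,US=1,PS=1
  → PA=0x4A912 (huge @L2)  (3 entries read)
#5 VA=0x4050100AF6A (w,kernel):
  L0 @0x16[8] → 0x4D007  P=1,RW=1,US=1,PS=0
  L1 @0x4D[20] → 0x51007  P=1,RW=1,US=1,PS=0
  L2 @0x51[8] → 0x54007  P=1,RW=1,US=1,PS=0
  L3 @0x54[10] → 0x55007  P=1,RW=1,US=1,PS=0
  → PA=0x55F6A  (4 entries read)

Entries read for #1: 4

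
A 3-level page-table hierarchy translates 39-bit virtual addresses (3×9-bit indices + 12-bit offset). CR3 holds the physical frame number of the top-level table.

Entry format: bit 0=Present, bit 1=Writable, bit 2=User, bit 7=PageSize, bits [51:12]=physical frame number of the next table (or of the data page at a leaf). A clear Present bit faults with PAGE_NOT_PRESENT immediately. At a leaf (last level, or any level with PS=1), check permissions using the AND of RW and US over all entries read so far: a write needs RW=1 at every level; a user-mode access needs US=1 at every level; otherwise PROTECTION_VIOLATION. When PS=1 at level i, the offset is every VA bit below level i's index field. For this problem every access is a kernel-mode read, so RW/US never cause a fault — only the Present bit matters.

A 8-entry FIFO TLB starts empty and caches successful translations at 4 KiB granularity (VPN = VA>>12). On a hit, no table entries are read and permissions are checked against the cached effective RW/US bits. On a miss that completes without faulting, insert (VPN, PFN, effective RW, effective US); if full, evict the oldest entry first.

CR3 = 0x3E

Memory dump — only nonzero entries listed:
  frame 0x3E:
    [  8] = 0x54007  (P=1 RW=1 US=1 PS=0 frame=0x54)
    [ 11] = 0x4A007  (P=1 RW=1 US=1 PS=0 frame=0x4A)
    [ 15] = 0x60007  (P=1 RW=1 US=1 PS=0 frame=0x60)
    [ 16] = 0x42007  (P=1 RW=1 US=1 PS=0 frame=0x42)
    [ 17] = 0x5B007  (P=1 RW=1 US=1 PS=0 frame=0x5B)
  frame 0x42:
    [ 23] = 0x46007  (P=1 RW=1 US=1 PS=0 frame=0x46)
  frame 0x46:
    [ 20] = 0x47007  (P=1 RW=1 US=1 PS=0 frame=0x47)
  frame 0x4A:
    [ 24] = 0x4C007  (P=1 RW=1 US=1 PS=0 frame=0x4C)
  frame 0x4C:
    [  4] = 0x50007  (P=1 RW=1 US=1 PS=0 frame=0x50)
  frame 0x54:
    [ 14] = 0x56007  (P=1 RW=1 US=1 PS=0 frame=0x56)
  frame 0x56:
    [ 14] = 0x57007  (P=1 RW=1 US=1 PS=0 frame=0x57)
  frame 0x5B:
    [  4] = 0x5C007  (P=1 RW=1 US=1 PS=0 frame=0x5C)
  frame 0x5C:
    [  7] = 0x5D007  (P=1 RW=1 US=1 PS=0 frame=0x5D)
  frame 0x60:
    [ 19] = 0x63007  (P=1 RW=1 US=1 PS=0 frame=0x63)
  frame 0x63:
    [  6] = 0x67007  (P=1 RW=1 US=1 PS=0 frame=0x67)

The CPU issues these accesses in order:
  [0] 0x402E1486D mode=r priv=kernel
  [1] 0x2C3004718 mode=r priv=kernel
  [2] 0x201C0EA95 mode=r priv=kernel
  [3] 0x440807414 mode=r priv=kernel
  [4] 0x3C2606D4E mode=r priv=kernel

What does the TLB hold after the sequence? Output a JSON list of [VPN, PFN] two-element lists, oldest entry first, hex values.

Per-access translation:
#0 VA=0x402E1486D (r,kernel):
  L0: frame=0x3E idx=16 entry=0x42007 [P=1 RW=1 US=1 PS=0]
  L1: frame=0x42 idx=23 entry=0x46007 [P=1 RW=1 US=1 PS=0]
  L2: frame=0x46 idx=20 entry=0x47007 [P=1 RW=1 US=1 PS=0]
  ⇒ phys 0x4786D  [3 reads]
#1 VA=0x2C3004718 (r,kernel):
  L0: frame=0x3E idx=11 entry=0x4A007 [P=1 RW=1 US=1 PS=0]
  L1: frame=0x4A idx=24 entry=0x4C007 [P=1 RW=1 US=1 PS=0]
  L2: frame=0x4C idx=4 entry=0x50007 [P=1 RW=1 US=1 PS=0]
  ⇒ phys 0x50718  [3 reads]
#2 VA=0x201C0EA95 (r,kernel):
  L0: frame=0x3E idx=8 entry=0x54007 [P=1 RW=1 US=1 PS=0]
  L1: frame=0x54 idx=14 entry=0x56007 [P=1 RW=1 US=1 PS=0]
  L2: frame=0x56 idx=14 entry=0x57007 [P=1 RW=1 US=1 PS=0]
  ⇒ phys 0x57A95  [3 reads]
#3 VA=0x440807414 (r,kernel):
  L0: frame=0x3E idx=17 entry=0x5B007 [P=1 RW=1 US=1 PS=0]
  L1: frame=0x5B idx=4 entry=0x5C007 [P=1 RW=1 US=1 PS=0]
  L2: frame=0x5C idx=7 entry=0x5D007 [P=1 RW=1 US=1 PS=0]
  ⇒ phys 0x5D414  [3 reads]
#4 VA=0x3C2606D4E (r,kernel):
  L0: frame=0x3E idx=15 entry=0x60007 [P=1 RW=1 US=1 PS=0]
  L1: frame=0x60 idx=19 entry=0x63007 [P=1 RW=1 US=1 PS=0]
  L2: frame=0x63 idx=6 entry=0x67007 [P=1 RW=1 US=1 PS=0]
  ⇒ phys 0x67D4E  [3 reads]

TLB: [["0x402E14", "0x47"], ["0x2C3004", "0x50"], ["0x201C0E", "0x57"], ["0x440807", "0x5D"], ["0x3C2606", "0x67"]]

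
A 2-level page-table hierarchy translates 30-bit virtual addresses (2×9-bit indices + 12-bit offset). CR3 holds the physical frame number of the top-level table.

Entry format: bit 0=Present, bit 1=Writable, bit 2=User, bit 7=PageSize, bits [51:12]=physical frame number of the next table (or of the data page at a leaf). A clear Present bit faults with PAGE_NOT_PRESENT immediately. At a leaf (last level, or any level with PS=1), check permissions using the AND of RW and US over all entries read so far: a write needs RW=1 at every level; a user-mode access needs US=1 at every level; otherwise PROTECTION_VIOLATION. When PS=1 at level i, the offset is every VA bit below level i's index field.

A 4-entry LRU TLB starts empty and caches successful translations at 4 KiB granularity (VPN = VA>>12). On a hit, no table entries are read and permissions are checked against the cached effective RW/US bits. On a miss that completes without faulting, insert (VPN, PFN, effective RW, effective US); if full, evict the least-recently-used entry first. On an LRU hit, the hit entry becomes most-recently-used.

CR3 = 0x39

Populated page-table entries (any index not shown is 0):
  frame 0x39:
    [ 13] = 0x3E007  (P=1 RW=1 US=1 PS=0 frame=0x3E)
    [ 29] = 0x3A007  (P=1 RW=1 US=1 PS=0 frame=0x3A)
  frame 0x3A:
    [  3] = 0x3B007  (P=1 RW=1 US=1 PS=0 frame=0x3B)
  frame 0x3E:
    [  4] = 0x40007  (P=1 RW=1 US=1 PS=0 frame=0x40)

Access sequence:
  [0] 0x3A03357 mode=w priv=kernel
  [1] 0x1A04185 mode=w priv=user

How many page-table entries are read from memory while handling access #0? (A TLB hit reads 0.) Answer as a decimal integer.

Per-access translation:
#0 VA=0x3A03357 (w,kernel):
  [0] read 0x39 idx=29: raw=0x3A007 flags P=1 W=1 U=1 S=0
  [1] read 0x3A idx=3: raw=0x3B007 flags P=1 W=1 U=1 S=0
  ⇒ phys 0x3B357  [2 reads]
#1 VA=0x1A04185 (w,user):
  [0] read 0x39 idx=13: raw=0x3E007 flags P=1 W=1 U=1 S=0
  [1] read 0x3E idx=4: raw=0x40007 flags P=1 W=1 U=1 S=0
  ⇒ phys 0x40185  [2 reads]

Entries read for #0: 2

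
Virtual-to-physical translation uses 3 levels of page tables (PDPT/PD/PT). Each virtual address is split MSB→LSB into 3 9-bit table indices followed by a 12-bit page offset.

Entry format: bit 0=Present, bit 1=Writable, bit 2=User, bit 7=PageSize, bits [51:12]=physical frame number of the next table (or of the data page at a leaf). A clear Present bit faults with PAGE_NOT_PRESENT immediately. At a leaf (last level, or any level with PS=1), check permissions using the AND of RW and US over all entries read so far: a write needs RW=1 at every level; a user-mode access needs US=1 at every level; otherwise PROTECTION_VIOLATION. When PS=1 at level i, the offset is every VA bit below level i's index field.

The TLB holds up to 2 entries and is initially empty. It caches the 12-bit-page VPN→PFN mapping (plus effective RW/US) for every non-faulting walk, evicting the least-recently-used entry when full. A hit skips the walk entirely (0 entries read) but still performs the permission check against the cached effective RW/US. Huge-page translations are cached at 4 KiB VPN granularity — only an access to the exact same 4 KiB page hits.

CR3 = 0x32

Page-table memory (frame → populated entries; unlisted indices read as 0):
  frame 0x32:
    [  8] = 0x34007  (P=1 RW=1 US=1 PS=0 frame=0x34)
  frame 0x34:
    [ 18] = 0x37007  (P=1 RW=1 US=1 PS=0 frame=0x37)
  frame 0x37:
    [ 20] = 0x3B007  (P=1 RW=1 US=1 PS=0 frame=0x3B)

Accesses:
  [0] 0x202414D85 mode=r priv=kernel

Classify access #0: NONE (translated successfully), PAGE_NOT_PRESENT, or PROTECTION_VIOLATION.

Trace:
#0 VA=0x202414D85 (r,kernel):
  [0] read 0x32 idx=8: raw=0x34007 flags P=1 W=1 U=1 S=0
  [1] read 0x34 idx=18: raw=0x37007 flags P=1 W=1 U=1 S=0
  [2] read 0x37 idx=20: raw=0x3B007 flags P=1 W=1 U=1 S=0
  ⇒ phys 0x3BD85  [3 reads]

Access #0 fault: NONE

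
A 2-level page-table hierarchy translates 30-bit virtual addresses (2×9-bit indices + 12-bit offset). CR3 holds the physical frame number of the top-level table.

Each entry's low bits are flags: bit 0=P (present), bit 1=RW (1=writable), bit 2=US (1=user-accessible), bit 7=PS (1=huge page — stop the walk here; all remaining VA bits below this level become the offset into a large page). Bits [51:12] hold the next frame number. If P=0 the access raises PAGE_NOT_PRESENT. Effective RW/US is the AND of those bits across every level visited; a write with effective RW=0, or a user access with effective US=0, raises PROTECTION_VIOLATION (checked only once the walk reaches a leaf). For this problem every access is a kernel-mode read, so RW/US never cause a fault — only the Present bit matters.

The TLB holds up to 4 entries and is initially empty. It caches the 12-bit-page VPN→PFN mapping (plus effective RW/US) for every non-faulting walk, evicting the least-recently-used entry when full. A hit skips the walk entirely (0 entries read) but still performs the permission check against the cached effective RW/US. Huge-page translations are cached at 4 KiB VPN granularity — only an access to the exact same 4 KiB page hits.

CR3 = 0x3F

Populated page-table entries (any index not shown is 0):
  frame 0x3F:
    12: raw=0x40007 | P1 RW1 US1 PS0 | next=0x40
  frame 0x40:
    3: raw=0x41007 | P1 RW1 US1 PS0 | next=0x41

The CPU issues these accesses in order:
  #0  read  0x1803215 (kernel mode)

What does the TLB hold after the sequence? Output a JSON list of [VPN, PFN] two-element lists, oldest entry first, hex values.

Per-access translation:
#0 VA=0x1803215 (r,kernel):
  L0 @0x3F[12] → 0x40007  P=1,RW=1,US=1,PS=0
  L1 @0x40[3] → 0x41007  P=1,RW=1,US=1,PS=0
  → PA=0x41215  (2 entries read)

TLB: [["0x1803", "0x41"]]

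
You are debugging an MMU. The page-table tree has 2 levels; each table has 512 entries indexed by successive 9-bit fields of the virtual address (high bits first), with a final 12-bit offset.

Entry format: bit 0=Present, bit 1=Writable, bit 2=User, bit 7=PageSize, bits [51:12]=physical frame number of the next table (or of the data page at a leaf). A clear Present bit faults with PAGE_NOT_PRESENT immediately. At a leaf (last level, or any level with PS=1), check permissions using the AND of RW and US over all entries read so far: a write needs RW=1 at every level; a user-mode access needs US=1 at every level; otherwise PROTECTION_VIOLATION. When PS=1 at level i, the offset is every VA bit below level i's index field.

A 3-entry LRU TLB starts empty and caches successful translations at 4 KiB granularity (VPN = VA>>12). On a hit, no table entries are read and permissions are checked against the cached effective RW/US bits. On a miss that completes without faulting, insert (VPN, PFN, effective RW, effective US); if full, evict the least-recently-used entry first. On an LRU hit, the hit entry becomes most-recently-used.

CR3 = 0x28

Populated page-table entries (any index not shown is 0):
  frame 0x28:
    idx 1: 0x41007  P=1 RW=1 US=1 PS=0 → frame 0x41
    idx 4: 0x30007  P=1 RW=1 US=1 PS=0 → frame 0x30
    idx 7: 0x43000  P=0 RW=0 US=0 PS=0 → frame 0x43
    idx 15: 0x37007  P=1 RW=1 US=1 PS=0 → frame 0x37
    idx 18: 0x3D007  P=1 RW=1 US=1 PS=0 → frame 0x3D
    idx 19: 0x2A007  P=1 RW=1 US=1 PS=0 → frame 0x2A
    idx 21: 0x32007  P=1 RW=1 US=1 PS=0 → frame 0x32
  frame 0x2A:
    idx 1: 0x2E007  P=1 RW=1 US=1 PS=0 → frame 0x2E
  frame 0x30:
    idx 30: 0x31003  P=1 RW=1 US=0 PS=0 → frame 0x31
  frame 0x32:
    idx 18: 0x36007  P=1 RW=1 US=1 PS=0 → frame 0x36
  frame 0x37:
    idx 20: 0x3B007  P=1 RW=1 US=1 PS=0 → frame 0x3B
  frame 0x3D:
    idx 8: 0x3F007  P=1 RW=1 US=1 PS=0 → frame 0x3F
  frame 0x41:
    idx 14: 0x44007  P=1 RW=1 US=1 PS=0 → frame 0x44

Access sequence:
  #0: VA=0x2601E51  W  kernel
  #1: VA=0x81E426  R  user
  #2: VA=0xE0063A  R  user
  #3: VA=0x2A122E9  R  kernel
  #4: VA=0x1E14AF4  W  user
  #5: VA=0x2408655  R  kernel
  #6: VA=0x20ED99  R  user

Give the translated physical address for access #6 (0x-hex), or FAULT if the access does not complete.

Trace:
#0 VA=0x2601E51 (w,kernel):
  L0: frame=0x28 idx=19 entry=0x2A007 [P=1 RW=1 US=1 PS=0]
  L1: frame=0x2A idx=1 entry=0x2E007 [P=1 RW=1 US=1 PS=0]
  ⇒ phys 0x2EE51  [2 reads]
#1 VA=0x81E426 (r,user):
  L0: frame=0x28 idx=4 entry=0x30007 [P=1 RW=1 US=1 PS=0]
  L1: frame=0x30 idx=30 entry=0x31003 [P=1 RW=1 US=0 PS=0]
  ⇒ fault: PROTECTION_VIOLATION  — 2 lookups
#2 VA=0xE0063A (r,user):
  L0: frame=0x28 idx=7 entry=0x43000 [P=0 RW=0 US=0 PS=0]
  ⇒ fault: PAGE_NOT_PRESENT  — 1 lookups
#3 VA=0x2A122E9 (r,kernel):
  L0: frame=0x28 idx=21 entry=0x32007 [P=1 RW=1 US=1 PS=0]
  L1: frame=0x32 idx=18 entry=0x36007 [P=1 RW=1 US=1 PS=0]
  ⇒ phys 0x362E9  [2 reads]
#4 VA=0x1E14AF4 (w,user):
  L0: frame=0x28 idx=15 entry=0x37007 [P=1 RW=1 US=1 PS=0]
  L1: frame=0x37 idx=20 entry=0x3B007 [P=1 RW=1 US=1 PS=0]
  ⇒ phys 0x3BAF4  [2 reads]
#5 VA=0x2408655 (r,kernel):
  L0: frame=0x28 idx=18 entry=0x3D007 [P=1 RW=1 US=1 PS=0]
  L1: frame=0x3D idx=8 entry=0x3F007 [P=1 RW=1 US=1 PS=0]
  ⇒ phys 0x3F655  [2 reads]
#6 VA=0x20ED99 (r,user):
  L0: frame=0x28 idx=1 entry=0x41007 [P=1 RW=1 US=1 PS=0]
  L1: frame=0x41 idx=14 entry=0x44007 [P=1 RW=1 US=1 PS=0]
  ⇒ phys 0x44D99  [2 reads]

Access #6 PA: 0x44D99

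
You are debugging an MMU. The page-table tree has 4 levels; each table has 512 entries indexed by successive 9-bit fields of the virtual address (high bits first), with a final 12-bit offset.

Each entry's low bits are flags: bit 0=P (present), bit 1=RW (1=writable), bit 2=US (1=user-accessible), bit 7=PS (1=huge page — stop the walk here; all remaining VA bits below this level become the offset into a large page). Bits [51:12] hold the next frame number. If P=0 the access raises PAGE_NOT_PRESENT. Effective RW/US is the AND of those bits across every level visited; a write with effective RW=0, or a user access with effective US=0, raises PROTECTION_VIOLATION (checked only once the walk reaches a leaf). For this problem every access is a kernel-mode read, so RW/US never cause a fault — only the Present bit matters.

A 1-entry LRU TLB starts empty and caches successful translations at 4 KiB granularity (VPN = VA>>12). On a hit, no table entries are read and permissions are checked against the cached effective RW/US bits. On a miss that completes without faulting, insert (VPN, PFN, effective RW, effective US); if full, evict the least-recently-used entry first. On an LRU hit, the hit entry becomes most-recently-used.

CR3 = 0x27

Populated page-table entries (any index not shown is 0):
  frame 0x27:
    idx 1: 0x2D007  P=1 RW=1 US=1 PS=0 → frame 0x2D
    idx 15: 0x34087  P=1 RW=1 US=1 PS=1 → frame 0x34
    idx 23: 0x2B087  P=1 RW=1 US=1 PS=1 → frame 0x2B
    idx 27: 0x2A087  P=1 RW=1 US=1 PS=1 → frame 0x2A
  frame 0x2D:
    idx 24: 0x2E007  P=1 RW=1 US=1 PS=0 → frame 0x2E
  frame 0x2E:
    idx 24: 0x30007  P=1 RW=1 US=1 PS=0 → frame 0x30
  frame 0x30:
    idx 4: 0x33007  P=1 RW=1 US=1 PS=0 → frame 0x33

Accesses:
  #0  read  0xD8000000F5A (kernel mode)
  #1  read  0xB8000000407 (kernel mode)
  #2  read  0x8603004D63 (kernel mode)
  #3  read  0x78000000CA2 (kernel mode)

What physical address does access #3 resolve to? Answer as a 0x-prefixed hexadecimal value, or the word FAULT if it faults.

Per-access translation:
#0 VA=0xD8000000F5A (r,kernel):
  [0] read 0x27 idx=27: raw=0x2A087 flags P=1 W=1 U=1 S=1
  ⇒ phys 0x2AF5A (huge @L0)  [1 reads]
#1 VA=0xB8000000407 (r,kernel):
  [0] read 0x27 idx=23: raw=0x2B087 flags P=1 W=1 U=1 S=1
  ⇒ phys 0x2B407 (huge @L0)  [1 reads]
#2 VA=0x8603004D63 (r,kernel):
  [0] read 0x27 idx=1: raw=0x2D007 flags P=1 W=1 U=1 S=0
  [1] read 0x2D idx=24: raw=0x2E007 flags P=1 W=1 U=1 S=0
  [2] read 0x2E idx=24: raw=0x30007 flags P=1 W=1 U=1 S=0
  [3] read 0x30 idx=4: raw=0x33007 flags P=1 W=1 U=1 S=0
  ⇒ phys 0x33D63  [4 reads]
#3 VA=0x78000000CA2 (r,kernel):
  [0] read 0x27 idx=15: raw=0x34087 flags P=1 W=1 U=1 S=1
  ⇒ phys 0x34CA2 (huge @L0)  [1 reads]

Access #3 PA: 0x34CA2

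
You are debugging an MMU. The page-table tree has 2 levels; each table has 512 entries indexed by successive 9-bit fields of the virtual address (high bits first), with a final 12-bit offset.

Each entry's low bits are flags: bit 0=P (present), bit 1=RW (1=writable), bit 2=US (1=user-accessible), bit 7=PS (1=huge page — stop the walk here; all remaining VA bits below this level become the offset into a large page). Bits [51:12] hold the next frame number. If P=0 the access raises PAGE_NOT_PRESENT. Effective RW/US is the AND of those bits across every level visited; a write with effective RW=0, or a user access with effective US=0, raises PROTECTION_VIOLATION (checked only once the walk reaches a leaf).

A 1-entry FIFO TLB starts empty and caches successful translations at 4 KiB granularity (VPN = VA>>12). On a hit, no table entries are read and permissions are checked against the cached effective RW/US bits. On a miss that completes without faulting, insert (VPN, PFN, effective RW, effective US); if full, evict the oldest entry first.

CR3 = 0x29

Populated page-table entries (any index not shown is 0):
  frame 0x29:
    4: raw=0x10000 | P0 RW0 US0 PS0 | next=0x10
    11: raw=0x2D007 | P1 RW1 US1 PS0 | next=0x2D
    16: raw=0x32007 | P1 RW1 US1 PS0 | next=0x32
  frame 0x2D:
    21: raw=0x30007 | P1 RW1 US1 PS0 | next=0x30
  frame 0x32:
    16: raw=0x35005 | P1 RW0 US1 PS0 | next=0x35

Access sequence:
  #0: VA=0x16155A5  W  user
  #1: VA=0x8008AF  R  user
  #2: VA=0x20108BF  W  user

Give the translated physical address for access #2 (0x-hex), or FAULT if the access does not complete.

Per-access translation:
#0 VA=0x16155A5 (w,user):
  L0 @0x29[11] → 0x2D007  P=1,RW=1,US=1,PS=0
  L1 @0x2D[21] → 0x30007  P=1,RW=1,US=1,PS=0
  ⇒ phys 0x305A5  [2 reads]
#1 VA=0x8008AF (r,user):
  L0 @0x29[4] → 0x10000  P=0,RW=0,US=0,PS=0
  ✗ PAGE_NOT_PRESENT  [1 reads]
#2 VA=0x20108BF (w,user):
  L0 @0x29[16] → 0x32007  P=1,RW=1,US=1,PS=0
  L1 @0x32[16] → 0x35005  P=1,RW=0,US=1,PS=0
  ✗ PROTECTION_VIOLATION  [2 reads]

Access #2 PA: FAULT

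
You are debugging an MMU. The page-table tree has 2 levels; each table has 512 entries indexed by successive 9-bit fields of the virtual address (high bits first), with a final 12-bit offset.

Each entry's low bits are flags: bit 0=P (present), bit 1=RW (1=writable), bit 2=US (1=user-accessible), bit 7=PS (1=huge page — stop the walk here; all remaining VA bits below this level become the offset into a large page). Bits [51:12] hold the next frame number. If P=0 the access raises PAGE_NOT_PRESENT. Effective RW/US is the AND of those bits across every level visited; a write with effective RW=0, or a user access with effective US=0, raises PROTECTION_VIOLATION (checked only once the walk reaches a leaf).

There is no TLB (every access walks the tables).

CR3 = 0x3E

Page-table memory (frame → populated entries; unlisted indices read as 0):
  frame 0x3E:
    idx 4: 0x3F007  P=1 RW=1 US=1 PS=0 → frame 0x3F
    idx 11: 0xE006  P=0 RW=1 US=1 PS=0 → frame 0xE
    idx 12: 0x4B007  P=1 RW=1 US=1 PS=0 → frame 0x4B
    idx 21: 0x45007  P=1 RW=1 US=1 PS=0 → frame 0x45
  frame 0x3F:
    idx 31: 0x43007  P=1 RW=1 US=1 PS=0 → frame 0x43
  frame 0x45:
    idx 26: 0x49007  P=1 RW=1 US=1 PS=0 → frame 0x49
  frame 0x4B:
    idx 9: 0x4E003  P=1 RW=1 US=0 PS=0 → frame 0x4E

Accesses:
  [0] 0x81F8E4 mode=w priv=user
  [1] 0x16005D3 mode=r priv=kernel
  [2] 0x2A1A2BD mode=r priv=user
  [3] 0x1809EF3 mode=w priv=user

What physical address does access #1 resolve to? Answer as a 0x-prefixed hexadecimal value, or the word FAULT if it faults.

Walk each access:
#0 VA=0x81F8E4 (w,user):
  L0: frame=0x3E idx=4 entry=0x3F007 [P=1 RW=1 US=1 PS=0]
  L1: frame=0x3F idx=31 entry=0x43007 [P=1 RW=1 US=1 PS=0]
  ✓ 0x438E4  — 2 lookups
#1 VA=0x16005D3 (r,kernel):
  L0: frame=0x3E idx=11 entry=0xE006 [P=0 RW=1 US=1 PS=0]
  ✗ PAGE_NOT_PRESENT  [1 reads]
#2 VA=0x2A1A2BD (r,user):
  L0: frame=0x3E idx=21 entry=0x45007 [P=1 RW=1 US=1 PS=0]
  L1: frame=0x45 idx=26 entry=0x49007 [P=1 RW=1 US=1 PS=0]
  ✓ 0x492BD  — 2 lookups
#3 VA=0x1809EF3 (w,user):
  L0: frame=0x3E idx=12 entry=0x4B007 [P=1 RW=1 US=1 PS=0]
  L1: frame=0x4B idx=9 entry=0x4E003 [P=1 RW=1 US=0 PS=0]
  ✗ PROTECTION_VIOLATION  [2 reads]

Access #1 PA: FAULT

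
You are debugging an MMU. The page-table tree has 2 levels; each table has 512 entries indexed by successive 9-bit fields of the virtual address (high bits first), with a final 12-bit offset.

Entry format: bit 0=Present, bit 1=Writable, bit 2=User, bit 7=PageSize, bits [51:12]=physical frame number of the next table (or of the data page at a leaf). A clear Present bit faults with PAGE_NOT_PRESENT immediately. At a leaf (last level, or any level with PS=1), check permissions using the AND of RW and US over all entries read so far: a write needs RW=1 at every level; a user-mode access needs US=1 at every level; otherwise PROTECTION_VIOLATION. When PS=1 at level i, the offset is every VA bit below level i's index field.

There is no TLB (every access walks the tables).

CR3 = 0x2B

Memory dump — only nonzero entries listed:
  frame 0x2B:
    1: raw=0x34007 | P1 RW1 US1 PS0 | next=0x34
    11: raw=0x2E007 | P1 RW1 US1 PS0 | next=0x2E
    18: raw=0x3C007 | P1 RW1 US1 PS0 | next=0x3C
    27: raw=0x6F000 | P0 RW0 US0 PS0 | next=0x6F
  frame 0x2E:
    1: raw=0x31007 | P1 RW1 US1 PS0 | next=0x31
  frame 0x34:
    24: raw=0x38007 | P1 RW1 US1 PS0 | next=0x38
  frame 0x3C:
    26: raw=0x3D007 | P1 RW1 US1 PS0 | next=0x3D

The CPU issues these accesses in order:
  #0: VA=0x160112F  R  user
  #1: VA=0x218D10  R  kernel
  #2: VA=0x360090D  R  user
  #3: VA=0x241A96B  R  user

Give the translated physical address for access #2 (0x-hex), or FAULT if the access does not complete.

Trace:
#0 VA=0x160112F (r,user):
  lvl0: tbl 0x2B, slot 11 ⇒ 0x2E007 (P1/RW1/US1/PS0)
  lvl1: tbl 0x2E, slot 1 ⇒ 0x31007 (P1/RW1/US1/PS0)
  ✓ 0x3112F  — 2 lookups
#1 VA=0x218D10 (r,kernel):
  lvl0: tbl 0x2B, slot 1 ⇒ 0x34007 (P1/RW1/US1/PS0)
  lvl1: tbl 0x34, slot 24 ⇒ 0x38007 (P1/RW1/US1/PS0)
  ✓ 0x38D10  — 2 lookups
#2 VA=0x360090D (r,user):
  lvl0: tbl 0x2B, slot 27 ⇒ 0x6F000 (P0/RW0/US0/PS0)
  → PAGE_NOT_PRESENT  (1 entries read)
#3 VA=0x241A96B (r,user):
  lvl0: tbl 0x2B, slot 18 ⇒ 0x3C007 (P1/RW1/US1/PS0)
  lvl1: tbl 0x3C, slot 26 ⇒ 0x3D007 (P1/RW1/US1/PS0)
  ✓ 0x3D96B  — 2 lookups

Access #2 PA: FAULT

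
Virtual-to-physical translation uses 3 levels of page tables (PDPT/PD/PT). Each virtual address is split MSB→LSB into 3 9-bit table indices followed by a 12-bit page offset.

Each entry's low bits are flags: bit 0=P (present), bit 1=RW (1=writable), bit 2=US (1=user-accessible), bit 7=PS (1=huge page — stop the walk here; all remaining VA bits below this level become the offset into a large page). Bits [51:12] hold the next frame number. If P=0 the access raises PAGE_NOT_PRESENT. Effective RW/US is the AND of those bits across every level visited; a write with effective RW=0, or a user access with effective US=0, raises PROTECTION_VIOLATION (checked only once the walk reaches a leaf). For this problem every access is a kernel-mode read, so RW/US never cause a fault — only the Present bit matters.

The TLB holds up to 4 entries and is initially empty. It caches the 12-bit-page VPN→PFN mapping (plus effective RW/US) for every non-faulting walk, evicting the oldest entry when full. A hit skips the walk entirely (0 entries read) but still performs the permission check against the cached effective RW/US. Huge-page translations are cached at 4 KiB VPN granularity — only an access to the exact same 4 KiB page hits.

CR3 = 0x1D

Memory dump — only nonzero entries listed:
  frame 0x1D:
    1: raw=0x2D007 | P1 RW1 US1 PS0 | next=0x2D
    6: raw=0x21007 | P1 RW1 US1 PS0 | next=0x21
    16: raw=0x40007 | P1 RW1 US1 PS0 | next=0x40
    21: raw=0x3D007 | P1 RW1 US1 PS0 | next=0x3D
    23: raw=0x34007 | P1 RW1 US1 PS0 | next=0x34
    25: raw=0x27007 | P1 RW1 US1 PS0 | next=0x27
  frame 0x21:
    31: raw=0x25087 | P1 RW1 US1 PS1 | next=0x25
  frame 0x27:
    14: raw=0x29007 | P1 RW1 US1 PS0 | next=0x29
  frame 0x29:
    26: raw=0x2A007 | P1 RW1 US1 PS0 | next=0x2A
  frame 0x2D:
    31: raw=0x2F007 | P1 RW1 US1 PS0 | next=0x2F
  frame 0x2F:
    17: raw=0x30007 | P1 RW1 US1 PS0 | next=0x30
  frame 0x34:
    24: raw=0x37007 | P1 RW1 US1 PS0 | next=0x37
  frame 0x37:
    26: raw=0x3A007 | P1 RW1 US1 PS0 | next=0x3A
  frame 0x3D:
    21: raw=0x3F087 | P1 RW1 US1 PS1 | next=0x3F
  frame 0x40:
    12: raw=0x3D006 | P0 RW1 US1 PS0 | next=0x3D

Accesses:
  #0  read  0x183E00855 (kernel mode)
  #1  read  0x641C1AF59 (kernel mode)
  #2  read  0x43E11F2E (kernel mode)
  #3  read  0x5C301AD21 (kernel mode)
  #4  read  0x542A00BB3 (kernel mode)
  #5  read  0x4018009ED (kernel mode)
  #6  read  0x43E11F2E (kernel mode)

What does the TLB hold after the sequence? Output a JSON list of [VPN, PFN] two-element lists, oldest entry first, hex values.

Trace:
#0 VA=0x183E00855 (r,kernel):
  L0: frame=0x1D idx=6 entry=0x21007 [P=1 RW=1 US=1 PS=0]
  L1: frame=0x21 idx=31 entry=0x25087 [P=1 RW=1 US=1 PS=1]
  ✓ 0x25855 (huge @L1)  — 2 lookups
#1 VA=0x641C1AF59 (r,kernel):
  L0: frame=0x1D idx=25 entry=0x27007 [P=1 RW=1 US=1 PS=0]
  L1: frame=0x27 idx=14 entry=0x29007 [P=1 RW=1 US=1 PS=0]
  L2: frame=0x29 idx=26 entry=0x2A007 [P=1 RW=1 US=1 PS=0]
  ✓ 0x2AF59  — 3 lookups
#2 VA=0x43E11F2E (r,kernel):
  L0: frame=0x1D idx=1 entry=0x2D007 [P=1 RW=1 US=1 PS=0]
  L1: frame=0x2D idx=31 entry=0x2F007 [P=1 RW=1 US=1 PS=0]
  L2: frame=0x2F idx=17 entry=0x30007 [P=1 RW=1 US=1 PS=0]
  ✓ 0x30F2E  — 3 lookups
#3 VA=0x5C301AD21 (r,kernel):
  L0: frame=0x1D idx=23 entry=0x34007 [P=1 RW=1 US=1 PS=0]
  L1: frame=0x34 idx=24 entry=0x37007 [P=1 RW=1 US=1 PS=0]
  L2: frame=0x37 idx=26 entry=0x3A007 [P=1 RW=1 US=1 PS=0]
  ✓ 0x3AD21  — 3 lookups
#4 VA=0x542A00BB3 (r,kernel):
  L0: frame=0x1D idx=21 entry=0x3D007 [P=1 RW=1 US=1 PS=0]
  L1: frame=0x3D idx=21 entry=0x3F087 [P=1 RW=1 US=1 PS=1]
  ✓ 0x3FBB3 (huge @L1)  — 2 lookups
#5 VA=0x4018009ED (r,kernel):
  L0: frame=0x1D idx=16 entry=0x40007 [P=1 RW=1 US=1 PS=0]
  L1: frame=0x40 idx=12 entry=0x3D006 [P=0 RW=1 US=1 PS=0]
  ⇒ fault: PAGE_NOT_PRESENT  — 2 lookups
#6 VA=0x43E11F2E (r,kernel):
  TLB hit vpn=0x43E11 → PA=0x30F2E

TLB: [["0x641C1A", "0x2A"], ["0x43E11", "0x30"], ["0x5C301A", "0x3A"], ["0x542A00", "0x3F"]]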